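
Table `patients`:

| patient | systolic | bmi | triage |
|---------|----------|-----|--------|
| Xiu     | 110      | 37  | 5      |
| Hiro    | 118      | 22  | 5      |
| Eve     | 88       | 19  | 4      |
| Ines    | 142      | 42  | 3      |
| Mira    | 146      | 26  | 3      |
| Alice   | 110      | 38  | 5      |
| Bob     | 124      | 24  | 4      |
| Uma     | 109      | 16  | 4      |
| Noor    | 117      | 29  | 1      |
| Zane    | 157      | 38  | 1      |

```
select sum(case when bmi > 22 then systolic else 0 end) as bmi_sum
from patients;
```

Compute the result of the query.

patient=Xiu: ✓ → 110
patient=Hiro: ✗
patient=Eve: ✗
patient=Ines: ✓ → 142
patient=Mira: ✓ → 146
patient=Alice: ✓ → 110
patient=Bob: ✓ → 124
patient=Uma: ✗
patient=Noor: ✓ → 117
patient=Zane: ✓ → 157
bmi_sum = 110 + 142 + 146 + 110 + 124 + 117 + 157 = 906

906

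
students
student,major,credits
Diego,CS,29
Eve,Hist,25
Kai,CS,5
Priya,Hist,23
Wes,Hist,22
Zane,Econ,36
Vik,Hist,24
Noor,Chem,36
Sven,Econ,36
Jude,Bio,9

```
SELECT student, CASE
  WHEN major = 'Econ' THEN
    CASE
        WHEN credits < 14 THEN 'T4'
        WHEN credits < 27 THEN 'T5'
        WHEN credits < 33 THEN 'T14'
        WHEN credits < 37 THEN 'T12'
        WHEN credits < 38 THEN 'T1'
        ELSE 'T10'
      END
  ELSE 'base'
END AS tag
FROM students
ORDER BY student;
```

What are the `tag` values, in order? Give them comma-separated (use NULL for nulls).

student=Diego: major='CS' → outer ELSE → base
student=Eve: major='Hist' → outer ELSE → base
student=Jude: major='Bio' → outer ELSE → base
student=Kai: major='CS' → outer ELSE → base
student=Noor: major='Chem' → outer ELSE → base
student=Priya: major='Hist' → outer ELSE → base
student=Sven: major='Econ' → inner[credits < 37] → T12
student=Vik: major='Hist' → outer ELSE → base
student=Wes: major='Hist' → outer ELSE → base
student=Zane: major='Econ' → inner[credits < 37] → T12

base, base, base, base, base, base, T12, base, base, T12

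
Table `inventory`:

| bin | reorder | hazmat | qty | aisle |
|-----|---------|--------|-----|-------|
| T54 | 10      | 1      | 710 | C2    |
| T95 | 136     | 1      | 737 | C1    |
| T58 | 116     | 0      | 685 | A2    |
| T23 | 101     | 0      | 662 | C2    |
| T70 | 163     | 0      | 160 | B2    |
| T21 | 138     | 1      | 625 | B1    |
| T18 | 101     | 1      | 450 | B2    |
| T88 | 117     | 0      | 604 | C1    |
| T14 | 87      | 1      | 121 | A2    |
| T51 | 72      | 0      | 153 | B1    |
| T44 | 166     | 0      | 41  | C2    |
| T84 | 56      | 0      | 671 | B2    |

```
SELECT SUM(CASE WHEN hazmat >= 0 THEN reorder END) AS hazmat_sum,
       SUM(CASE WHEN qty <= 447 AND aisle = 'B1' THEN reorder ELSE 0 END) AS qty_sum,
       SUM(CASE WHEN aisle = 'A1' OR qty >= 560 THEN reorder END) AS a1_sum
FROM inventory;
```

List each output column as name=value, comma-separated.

[hazmat_sum: hazmat >= 0]
bin=T54: ✓ → 10
bin=T95: ✓ → 136
bin=T58: ✓ → 116
bin=T23: ✓ → 101
bin=T70: ✓ → 163
bin=T21: ✓ → 138
bin=T18: ✓ → 101
bin=T88: ✓ → 117
bin=T14: ✓ → 87
bin=T51: ✓ → 72
bin=T44: ✓ → 166
bin=T84: ✓ → 56
hazmat_sum = 10 + 136 + 116 + 101 + 163 + 138 + 101 + 117 + 87 + 72 + 166 + 56 = 1263
—
[qty_sum: qty <= 447 AND aisle = 'B1']
bin=T54: ✗
bin=T95: ✗
bin=T58: ✗
bin=T23: ✗
bin=T70: ✗
bin=T21: ✗
bin=T18: ✗
bin=T88: ✗
bin=T14: ✗
bin=T51: ✓ → 72
bin=T44: ✗
bin=T84: ✗
qty_sum = 72
—
[a1_sum: aisle = 'A1' OR qty >= 560]
bin=T54: ✓ → 10
bin=T95: ✓ → 136
bin=T58: ✓ → 116
bin=T23: ✓ → 101
bin=T70: ✗
bin=T21: ✓ → 138
bin=T18: ✗
bin=T88: ✓ → 117
bin=T14: ✗
bin=T51: ✗
bin=T44: ✗
bin=T84: ✓ → 56
a1_sum = 10 + 136 + 116 + 101 + 138 + 117 + 56 = 674

hazmat_sum=1263, qty_sum=72, a1_sum=674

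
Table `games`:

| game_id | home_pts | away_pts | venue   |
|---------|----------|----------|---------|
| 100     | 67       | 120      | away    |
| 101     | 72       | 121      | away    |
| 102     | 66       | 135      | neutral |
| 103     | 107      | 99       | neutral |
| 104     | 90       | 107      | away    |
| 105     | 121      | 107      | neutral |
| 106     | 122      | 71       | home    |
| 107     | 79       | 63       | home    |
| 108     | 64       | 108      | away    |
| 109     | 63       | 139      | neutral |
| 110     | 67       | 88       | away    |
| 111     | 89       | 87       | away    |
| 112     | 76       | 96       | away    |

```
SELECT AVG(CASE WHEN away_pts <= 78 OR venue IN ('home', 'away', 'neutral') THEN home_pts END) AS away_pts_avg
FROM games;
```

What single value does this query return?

game_id=100: ✓ → 67
game_id=101: ✓ → 72
game_id=102: ✓ → 66
game_id=103: ✓ → 107
game_id=104: ✓ → 90
game_id=105: ✓ → 121
game_id=106: ✓ → 122
game_id=107: ✓ → 79
game_id=108: ✓ → 64
game_id=109: ✓ → 63
game_id=110: ✓ → 67
game_id=111: ✓ → 89
game_id=112: ✓ → 76
away_pts_avg = (67 + 72 + 66 + 107 + 90 + 121 + 122 + 79 + 64 + 63 + 67 + 89 + 76) / 13 = 83.3076923077

83.3076923077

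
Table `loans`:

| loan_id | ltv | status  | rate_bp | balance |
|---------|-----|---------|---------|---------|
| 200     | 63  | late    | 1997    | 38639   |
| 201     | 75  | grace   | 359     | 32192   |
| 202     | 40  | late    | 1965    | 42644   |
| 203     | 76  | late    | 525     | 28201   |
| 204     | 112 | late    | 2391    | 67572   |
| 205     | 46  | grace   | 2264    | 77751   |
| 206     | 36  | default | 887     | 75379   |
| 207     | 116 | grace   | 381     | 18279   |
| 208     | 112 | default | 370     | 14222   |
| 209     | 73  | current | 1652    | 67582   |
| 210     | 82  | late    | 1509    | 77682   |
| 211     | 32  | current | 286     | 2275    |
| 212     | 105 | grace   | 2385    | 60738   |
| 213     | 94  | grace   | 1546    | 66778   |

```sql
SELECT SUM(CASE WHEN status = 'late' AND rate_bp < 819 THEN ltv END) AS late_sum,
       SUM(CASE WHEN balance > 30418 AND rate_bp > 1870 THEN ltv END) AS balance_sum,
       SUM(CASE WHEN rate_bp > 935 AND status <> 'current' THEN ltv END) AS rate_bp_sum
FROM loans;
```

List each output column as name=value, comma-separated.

late_sum=76, balance_sum=366, rate_bp_sum=542

[late_sum: status = 'late' AND rate_bp < 819]
loan_id=200: ✗
loan_id=201: ✗
loan_id=202: ✗
loan_id=203: ✓ → 76
loan_id=204: ✗
loan_id=205: ✗
loan_id=206: ✗
loan_id=207: ✗
loan_id=208: ✗
loan_id=209: ✗
loan_id=210: ✗
loan_id=211: ✗
loan_id=212: ✗
loan_id=213: ✗
late_sum = 76
—
[balance_sum: balance > 30418 AND rate_bp > 1870]
loan_id=200: ✓ → 63
loan_id=201: ✗
loan_id=202: ✓ → 40
loan_id=203: ✗
loan_id=204: ✓ → 112
loan_id=205: ✓ → 46
loan_id=206: ✗
loan_id=207: ✗
loan_id=208: ✗
loan_id=209: ✗
loan_id=210: ✗
loan_id=211: ✗
loan_id=212: ✓ → 105
loan_id=213: ✗
balance_sum = 63 + 40 + 112 + 46 + 105 = 366
—
[rate_bp_sum: rate_bp > 935 AND status <> 'current']
loan_id=200: ✓ → 63
loan_id=201: ✗
loan_id=202: ✓ → 40
loan_id=203: ✗
loan_id=204: ✓ → 112
loan_id=205: ✓ → 46
loan_id=206: ✗
loan_id=207: ✗
loan_id=208: ✗
loan_id=209: ✗
loan_id=210: ✓ → 82
loan_id=211: ✗
loan_id=212: ✓ → 105
loan_id=213: ✓ → 94
rate_bp_sum = 63 + 40 + 112 + 46 + 82 + 105 + 94 = 542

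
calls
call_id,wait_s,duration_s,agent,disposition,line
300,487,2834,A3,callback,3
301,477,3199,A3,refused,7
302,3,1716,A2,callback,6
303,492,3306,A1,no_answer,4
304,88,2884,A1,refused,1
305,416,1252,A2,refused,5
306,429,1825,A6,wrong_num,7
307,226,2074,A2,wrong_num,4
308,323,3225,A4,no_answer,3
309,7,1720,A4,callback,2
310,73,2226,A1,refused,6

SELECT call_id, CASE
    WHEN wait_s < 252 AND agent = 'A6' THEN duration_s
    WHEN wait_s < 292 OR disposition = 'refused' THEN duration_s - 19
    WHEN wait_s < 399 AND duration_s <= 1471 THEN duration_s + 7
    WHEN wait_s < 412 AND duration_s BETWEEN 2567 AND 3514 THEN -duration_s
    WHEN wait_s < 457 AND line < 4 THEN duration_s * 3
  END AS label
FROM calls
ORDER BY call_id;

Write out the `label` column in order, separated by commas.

call_id=300: (no match → NULL) → NULL
call_id=301: wait_s < 292 OR disposition = 'refused' → 3180
call_id=302: wait_s < 292 OR disposition = 'refused' → 1697
call_id=303: (no match → NULL) → NULL
call_id=304: wait_s < 292 OR disposition = 'refused' → 2865
call_id=305: wait_s < 292 OR disposition = 'refused' → 1233
call_id=306: (no match → NULL) → NULL
call_id=307: wait_s < 292 OR disposition = 'refused' → 2055
call_id=308: wait_s < 412 AND duration_s BETWEEN 2567 AND 3514 → -3225
call_id=309: wait_s < 292 OR disposition = 'refused' → 1701
call_id=310: wait_s < 292 OR disposition = 'refused' → 2207

NULL, 3180, 1697, NULL, 2865, 1233, NULL, 2055, -3225, 1701, 2207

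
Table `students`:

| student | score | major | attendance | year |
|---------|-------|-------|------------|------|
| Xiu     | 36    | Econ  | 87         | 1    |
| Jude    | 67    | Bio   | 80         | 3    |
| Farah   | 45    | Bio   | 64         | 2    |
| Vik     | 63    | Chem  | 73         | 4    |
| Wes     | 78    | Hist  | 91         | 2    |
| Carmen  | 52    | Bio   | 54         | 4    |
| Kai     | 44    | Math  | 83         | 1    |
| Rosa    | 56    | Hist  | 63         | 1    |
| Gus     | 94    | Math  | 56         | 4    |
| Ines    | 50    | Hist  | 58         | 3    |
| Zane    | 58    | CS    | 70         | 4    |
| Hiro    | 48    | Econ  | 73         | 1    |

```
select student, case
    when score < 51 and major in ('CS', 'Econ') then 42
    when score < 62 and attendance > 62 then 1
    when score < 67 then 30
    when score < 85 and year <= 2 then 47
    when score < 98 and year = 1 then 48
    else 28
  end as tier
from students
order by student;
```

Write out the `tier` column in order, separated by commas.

30, 1, 28, 42, 30, 28, 1, 1, 30, 47, 42, 1

student=Carmen: score < 67 → 30
student=Farah: score < 62 and attendance > 62 → 1
student=Gus: ELSE → 28
student=Hiro: score < 51 and major in ('CS', 'Econ') → 42
student=Ines: score < 67 → 30
student=Jude: ELSE → 28
student=Kai: score < 62 and attendance > 62 → 1
student=Rosa: score < 62 and attendance > 62 → 1
student=Vik: score < 67 → 30
student=Wes: score < 85 and year <= 2 → 47
student=Xiu: score < 51 and major in ('CS', 'Econ') → 42
student=Zane: score < 62 and attendance > 62 → 1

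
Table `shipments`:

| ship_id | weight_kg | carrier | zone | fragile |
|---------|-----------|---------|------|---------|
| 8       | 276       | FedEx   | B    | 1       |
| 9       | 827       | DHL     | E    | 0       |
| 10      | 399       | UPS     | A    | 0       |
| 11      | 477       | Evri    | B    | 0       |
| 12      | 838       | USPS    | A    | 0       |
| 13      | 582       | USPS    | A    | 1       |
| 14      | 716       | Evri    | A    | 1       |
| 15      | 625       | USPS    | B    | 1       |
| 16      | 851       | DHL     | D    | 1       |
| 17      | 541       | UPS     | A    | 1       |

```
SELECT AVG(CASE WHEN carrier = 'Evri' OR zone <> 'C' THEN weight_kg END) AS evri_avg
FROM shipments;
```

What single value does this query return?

613.2

ship_id=8: ✓ → 276
ship_id=9: ✓ → 827
ship_id=10: ✓ → 399
ship_id=11: ✓ → 477
ship_id=12: ✓ → 838
ship_id=13: ✓ → 582
ship_id=14: ✓ → 716
ship_id=15: ✓ → 625
ship_id=16: ✓ → 851
ship_id=17: ✓ → 541
evri_avg = (276 + 827 + 399 + 477 + 838 + 582 + 716 + 625 + 851 + 541) / 10 = 613.2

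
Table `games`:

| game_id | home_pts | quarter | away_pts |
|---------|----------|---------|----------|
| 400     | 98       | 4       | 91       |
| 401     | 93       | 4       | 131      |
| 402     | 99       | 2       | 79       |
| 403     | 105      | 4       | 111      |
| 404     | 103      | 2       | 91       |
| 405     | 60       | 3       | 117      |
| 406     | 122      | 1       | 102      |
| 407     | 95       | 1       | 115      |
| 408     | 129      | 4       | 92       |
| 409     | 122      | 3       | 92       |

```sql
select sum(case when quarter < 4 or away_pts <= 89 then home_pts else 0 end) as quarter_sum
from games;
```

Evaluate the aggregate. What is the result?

game_id=400: ✗
game_id=401: ✗
game_id=402: ✓ → 99
game_id=403: ✗
game_id=404: ✓ → 103
game_id=405: ✓ → 60
game_id=406: ✓ → 122
game_id=407: ✓ → 95
game_id=408: ✗
game_id=409: ✓ → 122
quarter_sum = 99 + 103 + 60 + 122 + 95 + 122 = 601

601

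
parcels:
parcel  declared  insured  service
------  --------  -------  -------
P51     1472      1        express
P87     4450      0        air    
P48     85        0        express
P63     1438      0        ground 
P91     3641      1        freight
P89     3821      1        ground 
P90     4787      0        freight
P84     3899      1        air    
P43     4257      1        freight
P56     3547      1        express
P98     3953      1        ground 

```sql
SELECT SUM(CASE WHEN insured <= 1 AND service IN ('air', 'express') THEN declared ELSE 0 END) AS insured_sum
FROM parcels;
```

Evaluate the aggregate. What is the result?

13453

parcel=P51: ✓ → 1472
parcel=P87: ✓ → 4450
parcel=P48: ✓ → 85
parcel=P63: ✗
parcel=P91: ✗
parcel=P89: ✗
parcel=P90: ✗
parcel=P84: ✓ → 3899
parcel=P43: ✗
parcel=P56: ✓ → 3547
parcel=P98: ✗
insured_sum = 1472 + 4450 + 85 + 3899 + 3547 = 13453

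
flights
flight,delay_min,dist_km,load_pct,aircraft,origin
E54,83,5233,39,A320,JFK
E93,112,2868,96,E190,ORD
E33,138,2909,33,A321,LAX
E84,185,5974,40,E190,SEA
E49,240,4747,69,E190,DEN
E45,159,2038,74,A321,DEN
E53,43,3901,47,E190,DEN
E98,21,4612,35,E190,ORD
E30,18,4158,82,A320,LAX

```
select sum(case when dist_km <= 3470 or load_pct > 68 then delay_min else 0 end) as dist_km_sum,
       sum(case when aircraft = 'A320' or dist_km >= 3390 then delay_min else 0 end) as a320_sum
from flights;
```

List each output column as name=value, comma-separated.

dist_km_sum=667, a320_sum=590

[dist_km_sum: dist_km <= 3470 or load_pct > 68]
flight=E54: ✗
flight=E93: ✓ → 112
flight=E33: ✓ → 138
flight=E84: ✗
flight=E49: ✓ → 240
flight=E45: ✓ → 159
flight=E53: ✗
flight=E98: ✗
flight=E30: ✓ → 18
dist_km_sum = 112 + 138 + 240 + 159 + 18 = 667
—
[a320_sum: aircraft = 'A320' or dist_km >= 3390]
flight=E54: ✓ → 83
flight=E93: ✗
flight=E33: ✗
flight=E84: ✓ → 185
flight=E49: ✓ → 240
flight=E45: ✗
flight=E53: ✓ → 43
flight=E98: ✓ → 21
flight=E30: ✓ → 18
a320_sum = 83 + 185 + 240 + 43 + 21 + 18 = 590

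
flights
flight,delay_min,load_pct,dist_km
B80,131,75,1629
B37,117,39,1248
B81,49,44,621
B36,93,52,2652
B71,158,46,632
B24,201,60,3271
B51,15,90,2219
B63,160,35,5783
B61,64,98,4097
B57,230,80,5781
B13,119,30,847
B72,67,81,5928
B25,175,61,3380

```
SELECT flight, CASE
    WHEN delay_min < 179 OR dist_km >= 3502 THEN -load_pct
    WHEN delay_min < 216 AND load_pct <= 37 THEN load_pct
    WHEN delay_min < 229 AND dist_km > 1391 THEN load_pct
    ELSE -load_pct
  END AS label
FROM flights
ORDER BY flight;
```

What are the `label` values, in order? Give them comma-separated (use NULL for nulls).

flight=B13: delay_min < 179 OR dist_km >= 3502 → -30
flight=B24: delay_min < 229 AND dist_km > 1391 → 60
flight=B25: delay_min < 179 OR dist_km >= 3502 → -61
flight=B36: delay_min < 179 OR dist_km >= 3502 → -52
flight=B37: delay_min < 179 OR dist_km >= 3502 → -39
flight=B51: delay_min < 179 OR dist_km >= 3502 → -90
flight=B57: delay_min < 179 OR dist_km >= 3502 → -80
flight=B61: delay_min < 179 OR dist_km >= 3502 → -98
flight=B63: delay_min < 179 OR dist_km >= 3502 → -35
flight=B71: delay_min < 179 OR dist_km >= 3502 → -46
flight=B72: delay_min < 179 OR dist_km >= 3502 → -81
flight=B80: delay_min < 179 OR dist_km >= 3502 → -75
flight=B81: delay_min < 179 OR dist_km >= 3502 → -44

-30, 60, -61, -52, -39, -90, -80, -98, -35, -46, -81, -75, -44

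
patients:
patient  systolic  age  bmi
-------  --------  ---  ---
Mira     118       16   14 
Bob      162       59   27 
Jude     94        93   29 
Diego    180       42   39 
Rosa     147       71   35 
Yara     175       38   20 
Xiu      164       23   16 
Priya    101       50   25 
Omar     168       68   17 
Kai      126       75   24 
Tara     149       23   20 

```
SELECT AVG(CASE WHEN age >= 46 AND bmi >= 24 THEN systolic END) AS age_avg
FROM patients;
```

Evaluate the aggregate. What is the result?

126

patient=Mira: ✗
patient=Bob: ✓ → 162
patient=Jude: ✓ → 94
patient=Diego: ✗
patient=Rosa: ✓ → 147
patient=Yara: ✗
patient=Xiu: ✗
patient=Priya: ✓ → 101
patient=Omar: ✗
patient=Kai: ✓ → 126
patient=Tara: ✗
age_avg = (162 + 94 + 147 + 101 + 126) / 5 = 126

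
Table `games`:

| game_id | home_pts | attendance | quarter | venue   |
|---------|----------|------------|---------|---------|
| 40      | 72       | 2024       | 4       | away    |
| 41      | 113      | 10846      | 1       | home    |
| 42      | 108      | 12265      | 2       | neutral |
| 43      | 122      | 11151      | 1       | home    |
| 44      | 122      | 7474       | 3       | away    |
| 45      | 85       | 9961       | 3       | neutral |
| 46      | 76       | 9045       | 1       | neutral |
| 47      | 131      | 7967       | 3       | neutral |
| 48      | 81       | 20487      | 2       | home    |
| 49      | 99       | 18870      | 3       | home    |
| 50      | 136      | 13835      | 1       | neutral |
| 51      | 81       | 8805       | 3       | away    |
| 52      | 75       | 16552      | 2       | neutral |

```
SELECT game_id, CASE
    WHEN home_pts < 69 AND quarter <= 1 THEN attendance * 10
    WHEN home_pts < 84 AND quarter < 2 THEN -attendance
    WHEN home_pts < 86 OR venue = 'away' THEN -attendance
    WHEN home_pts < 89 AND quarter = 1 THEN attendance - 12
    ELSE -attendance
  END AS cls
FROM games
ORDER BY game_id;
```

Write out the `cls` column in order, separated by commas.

game_id=40: home_pts < 86 OR venue = 'away' → -2024
game_id=41: ELSE → -10846
game_id=42: ELSE → -12265
game_id=43: ELSE → -11151
game_id=44: home_pts < 86 OR venue = 'away' → -7474
game_id=45: home_pts < 86 OR venue = 'away' → -9961
game_id=46: home_pts < 84 AND quarter < 2 → -9045
game_id=47: ELSE → -7967
game_id=48: home_pts < 86 OR venue = 'away' → -20487
game_id=49: ELSE → -18870
game_id=50: ELSE → -13835
game_id=51: home_pts < 86 OR venue = 'away' → -8805
game_id=52: home_pts < 86 OR venue = 'away' → -16552

-2024, -10846, -12265, -11151, -7474, -9961, -9045, -7967, -20487, -18870, -13835, -8805, -16552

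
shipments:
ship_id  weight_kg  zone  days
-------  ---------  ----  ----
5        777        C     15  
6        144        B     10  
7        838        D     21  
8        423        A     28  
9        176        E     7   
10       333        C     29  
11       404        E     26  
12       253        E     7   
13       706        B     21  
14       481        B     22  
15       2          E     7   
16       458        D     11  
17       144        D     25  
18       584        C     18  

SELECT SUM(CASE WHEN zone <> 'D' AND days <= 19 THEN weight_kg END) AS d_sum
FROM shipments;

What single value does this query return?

1936

ship_id=5: ✓ → 777
ship_id=6: ✓ → 144
ship_id=7: ✗
ship_id=8: ✗
ship_id=9: ✓ → 176
ship_id=10: ✗
ship_id=11: ✗
ship_id=12: ✓ → 253
ship_id=13: ✗
ship_id=14: ✗
ship_id=15: ✓ → 2
ship_id=16: ✗
ship_id=17: ✗
ship_id=18: ✓ → 584
d_sum = 777 + 144 + 176 + 253 + 2 + 584 = 1936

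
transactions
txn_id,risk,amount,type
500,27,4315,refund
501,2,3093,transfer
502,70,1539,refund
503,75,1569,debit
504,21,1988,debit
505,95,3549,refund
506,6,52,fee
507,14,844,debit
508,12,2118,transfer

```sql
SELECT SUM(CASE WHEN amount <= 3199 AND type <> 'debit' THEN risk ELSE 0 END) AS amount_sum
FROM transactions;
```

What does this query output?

90

txn_id=500: ✗
txn_id=501: ✓ → 2
txn_id=502: ✓ → 70
txn_id=503: ✗
txn_id=504: ✗
txn_id=505: ✗
txn_id=506: ✓ → 6
txn_id=507: ✗
txn_id=508: ✓ → 12
amount_sum = 2 + 70 + 6 + 12 = 90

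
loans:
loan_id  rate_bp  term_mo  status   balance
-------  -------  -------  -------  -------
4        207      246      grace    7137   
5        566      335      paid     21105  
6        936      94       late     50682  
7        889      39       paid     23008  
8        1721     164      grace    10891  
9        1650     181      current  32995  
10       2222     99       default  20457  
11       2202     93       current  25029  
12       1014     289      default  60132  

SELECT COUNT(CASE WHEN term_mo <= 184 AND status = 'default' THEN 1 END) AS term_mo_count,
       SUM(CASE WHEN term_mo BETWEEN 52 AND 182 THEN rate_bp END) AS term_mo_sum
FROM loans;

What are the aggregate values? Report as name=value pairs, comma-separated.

[term_mo_count: term_mo <= 184 AND status = 'default']
loan_id=4: ✗
loan_id=5: ✗
loan_id=6: ✗
loan_id=7: ✗
loan_id=8: ✗
loan_id=9: ✗
loan_id=10: ✓ → 1
loan_id=11: ✗
loan_id=12: ✗
term_mo_count = COUNT(1) = 1
—
[term_mo_sum: term_mo BETWEEN 52 AND 182]
loan_id=4: ✗
loan_id=5: ✗
loan_id=6: ✓ → 936
loan_id=7: ✗
loan_id=8: ✓ → 1721
loan_id=9: ✓ → 1650
loan_id=10: ✓ → 2222
loan_id=11: ✓ → 2202
loan_id=12: ✗
term_mo_sum = 936 + 1721 + 1650 + 2222 + 2202 = 8731

term_mo_count=1, term_mo_sum=8731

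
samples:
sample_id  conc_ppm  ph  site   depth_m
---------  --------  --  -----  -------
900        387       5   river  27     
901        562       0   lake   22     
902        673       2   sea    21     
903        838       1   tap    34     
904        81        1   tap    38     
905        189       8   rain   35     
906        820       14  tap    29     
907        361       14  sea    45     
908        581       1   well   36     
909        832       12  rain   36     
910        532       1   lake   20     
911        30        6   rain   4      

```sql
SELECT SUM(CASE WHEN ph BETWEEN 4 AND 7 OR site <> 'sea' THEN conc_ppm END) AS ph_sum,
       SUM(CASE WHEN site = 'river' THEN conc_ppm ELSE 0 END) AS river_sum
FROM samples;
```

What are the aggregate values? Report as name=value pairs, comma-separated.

ph_sum=4852, river_sum=387

[ph_sum: ph BETWEEN 4 AND 7 OR site <> 'sea']
sample_id=900: ✓ → 387
sample_id=901: ✓ → 562
sample_id=902: ✗
sample_id=903: ✓ → 838
sample_id=904: ✓ → 81
sample_id=905: ✓ → 189
sample_id=906: ✓ → 820
sample_id=907: ✗
sample_id=908: ✓ → 581
sample_id=909: ✓ → 832
sample_id=910: ✓ → 532
sample_id=911: ✓ → 30
ph_sum = 387 + 562 + 838 + 81 + 189 + 820 + 581 + 832 + 532 + 30 = 4852
—
[river_sum: site = 'river']
sample_id=900: ✓ → 387
sample_id=901: ✗
sample_id=902: ✗
sample_id=903: ✗
sample_id=904: ✗
sample_id=905: ✗
sample_id=906: ✗
sample_id=907: ✗
sample_id=908: ✗
sample_id=909: ✗
sample_id=910: ✗
sample_id=911: ✗
river_sum = 387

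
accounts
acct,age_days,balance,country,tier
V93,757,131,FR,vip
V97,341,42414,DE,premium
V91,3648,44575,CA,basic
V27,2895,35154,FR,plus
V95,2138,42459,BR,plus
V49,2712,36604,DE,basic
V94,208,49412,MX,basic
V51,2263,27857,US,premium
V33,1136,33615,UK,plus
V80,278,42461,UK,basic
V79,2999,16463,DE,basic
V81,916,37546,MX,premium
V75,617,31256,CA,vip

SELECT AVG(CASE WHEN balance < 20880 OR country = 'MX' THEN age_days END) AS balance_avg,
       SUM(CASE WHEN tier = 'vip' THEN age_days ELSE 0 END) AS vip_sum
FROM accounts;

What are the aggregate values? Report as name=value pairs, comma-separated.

balance_avg=1220, vip_sum=1374

[balance_avg: balance < 20880 OR country = 'MX']
acct=V93: ✓ → 757
acct=V97: ✗
acct=V91: ✗
acct=V27: ✗
acct=V95: ✗
acct=V49: ✗
acct=V94: ✓ → 208
acct=V51: ✗
acct=V33: ✗
acct=V80: ✗
acct=V79: ✓ → 2999
acct=V81: ✓ → 916
acct=V75: ✗
balance_avg = (757 + 208 + 2999 + 916) / 4 = 1220
—
[vip_sum: tier = 'vip']
acct=V93: ✓ → 757
acct=V97: ✗
acct=V91: ✗
acct=V27: ✗
acct=V95: ✗
acct=V49: ✗
acct=V94: ✗
acct=V51: ✗
acct=V33: ✗
acct=V80: ✗
acct=V79: ✗
acct=V81: ✗
acct=V75: ✓ → 617
vip_sum = 757 + 617 = 1374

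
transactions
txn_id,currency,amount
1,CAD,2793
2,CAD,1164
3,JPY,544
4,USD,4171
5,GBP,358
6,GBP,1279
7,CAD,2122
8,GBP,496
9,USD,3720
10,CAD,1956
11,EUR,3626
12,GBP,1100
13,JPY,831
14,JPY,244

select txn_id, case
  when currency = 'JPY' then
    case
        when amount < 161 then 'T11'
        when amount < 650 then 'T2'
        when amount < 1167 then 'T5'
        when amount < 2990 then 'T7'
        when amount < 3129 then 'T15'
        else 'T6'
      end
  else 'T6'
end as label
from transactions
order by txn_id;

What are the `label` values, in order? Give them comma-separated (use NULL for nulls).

T6, T6, T2, T6, T6, T6, T6, T6, T6, T6, T6, T6, T5, T2

txn_id=1: currency='CAD' → outer ELSE → T6
txn_id=2: currency='CAD' → outer ELSE → T6
txn_id=3: currency='JPY' → inner[amount < 650] → T2
txn_id=4: currency='USD' → outer ELSE → T6
txn_id=5: currency='GBP' → outer ELSE → T6
txn_id=6: currency='GBP' → outer ELSE → T6
txn_id=7: currency='CAD' → outer ELSE → T6
txn_id=8: currency='GBP' → outer ELSE → T6
txn_id=9: currency='USD' → outer ELSE → T6
txn_id=10: currency='CAD' → outer ELSE → T6
txn_id=11: currency='EUR' → outer ELSE → T6
txn_id=12: currency='GBP' → outer ELSE → T6
txn_id=13: currency='JPY' → inner[amount < 1167] → T5
txn_id=14: currency='JPY' → inner[amount < 650] → T2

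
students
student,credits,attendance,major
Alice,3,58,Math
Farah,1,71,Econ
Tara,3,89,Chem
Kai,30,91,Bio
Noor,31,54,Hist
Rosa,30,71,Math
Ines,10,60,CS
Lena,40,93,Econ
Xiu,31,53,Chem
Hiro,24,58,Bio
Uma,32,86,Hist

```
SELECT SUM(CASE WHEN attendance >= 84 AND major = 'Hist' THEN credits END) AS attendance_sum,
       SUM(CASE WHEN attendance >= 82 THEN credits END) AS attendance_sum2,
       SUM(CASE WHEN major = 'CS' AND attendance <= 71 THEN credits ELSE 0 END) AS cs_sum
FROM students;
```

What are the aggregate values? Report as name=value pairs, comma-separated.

attendance_sum=32, attendance_sum2=105, cs_sum=10

[attendance_sum: attendance >= 84 AND major = 'Hist']
student=Alice: ✗
student=Farah: ✗
student=Tara: ✗
student=Kai: ✗
student=Noor: ✗
student=Rosa: ✗
student=Ines: ✗
student=Lena: ✗
student=Xiu: ✗
student=Hiro: ✗
student=Uma: ✓ → 32
attendance_sum = 32
—
[attendance_sum2: attendance >= 82]
student=Alice: ✗
student=Farah: ✗
student=Tara: ✓ → 3
student=Kai: ✓ → 30
student=Noor: ✗
student=Rosa: ✗
student=Ines: ✗
student=Lena: ✓ → 40
student=Xiu: ✗
student=Hiro: ✗
student=Uma: ✓ → 32
attendance_sum2 = 3 + 30 + 40 + 32 = 105
—
[cs_sum: major = 'CS' AND attendance <= 71]
student=Alice: ✗
student=Farah: ✗
student=Tara: ✗
student=Kai: ✗
student=Noor: ✗
student=Rosa: ✗
student=Ines: ✓ → 10
student=Lena: ✗
student=Xiu: ✗
student=Hiro: ✗
student=Uma: ✗
cs_sum = 10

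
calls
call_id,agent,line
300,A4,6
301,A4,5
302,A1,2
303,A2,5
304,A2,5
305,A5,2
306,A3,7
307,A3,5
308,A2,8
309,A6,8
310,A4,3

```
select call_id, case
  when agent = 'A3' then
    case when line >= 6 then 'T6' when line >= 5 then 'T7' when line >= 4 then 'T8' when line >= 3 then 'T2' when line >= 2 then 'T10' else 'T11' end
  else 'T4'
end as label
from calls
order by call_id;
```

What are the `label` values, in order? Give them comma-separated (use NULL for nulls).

T4, T4, T4, T4, T4, T4, T6, T7, T4, T4, T4

call_id=300: agent='A4' → outer ELSE → T4
call_id=301: agent='A4' → outer ELSE → T4
call_id=302: agent='A1' → outer ELSE → T4
call_id=303: agent='A2' → outer ELSE → T4
call_id=304: agent='A2' → outer ELSE → T4
call_id=305: agent='A5' → outer ELSE → T4
call_id=306: agent='A3' → inner[line >= 6] → T6
call_id=307: agent='A3' → inner[line >= 5] → T7
call_id=308: agent='A2' → outer ELSE → T4
call_id=309: agent='A6' → outer ELSE → T4
call_id=310: agent='A4' → outer ELSE → T4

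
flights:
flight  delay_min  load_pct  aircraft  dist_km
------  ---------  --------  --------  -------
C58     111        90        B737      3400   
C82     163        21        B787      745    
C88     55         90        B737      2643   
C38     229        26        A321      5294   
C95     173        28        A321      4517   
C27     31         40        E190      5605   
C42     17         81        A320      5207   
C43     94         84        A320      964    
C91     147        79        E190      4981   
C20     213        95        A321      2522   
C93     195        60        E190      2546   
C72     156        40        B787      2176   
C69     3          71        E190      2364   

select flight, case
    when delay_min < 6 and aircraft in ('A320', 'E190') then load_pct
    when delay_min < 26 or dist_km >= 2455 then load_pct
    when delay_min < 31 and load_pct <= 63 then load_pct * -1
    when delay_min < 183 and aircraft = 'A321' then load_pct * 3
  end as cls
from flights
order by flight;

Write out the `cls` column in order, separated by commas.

95, 40, 26, 81, NULL, 90, 71, NULL, NULL, 90, 79, 60, 28

flight=C20: delay_min < 26 or dist_km >= 2455 → 95
flight=C27: delay_min < 26 or dist_km >= 2455 → 40
flight=C38: delay_min < 26 or dist_km >= 2455 → 26
flight=C42: delay_min < 26 or dist_km >= 2455 → 81
flight=C43: (no match → NULL) → NULL
flight=C58: delay_min < 26 or dist_km >= 2455 → 90
flight=C69: delay_min < 6 and aircraft in ('A320', 'E190') → 71
flight=C72: (no match → NULL) → NULL
flight=C82: (no match → NULL) → NULL
flight=C88: delay_min < 26 or dist_km >= 2455 → 90
flight=C91: delay_min < 26 or dist_km >= 2455 → 79
flight=C93: delay_min < 26 or dist_km >= 2455 → 60
flight=C95: delay_min < 26 or dist_km >= 2455 → 28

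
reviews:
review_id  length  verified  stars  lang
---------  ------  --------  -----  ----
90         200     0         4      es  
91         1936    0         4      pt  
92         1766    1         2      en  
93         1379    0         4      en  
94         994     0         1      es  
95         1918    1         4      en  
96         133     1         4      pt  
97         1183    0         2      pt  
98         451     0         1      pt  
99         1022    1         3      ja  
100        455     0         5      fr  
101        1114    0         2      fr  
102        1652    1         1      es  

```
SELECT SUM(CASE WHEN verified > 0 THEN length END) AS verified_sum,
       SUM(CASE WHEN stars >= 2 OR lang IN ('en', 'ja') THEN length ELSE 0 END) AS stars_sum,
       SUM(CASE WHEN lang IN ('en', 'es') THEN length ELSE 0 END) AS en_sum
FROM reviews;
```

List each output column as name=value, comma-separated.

verified_sum=6491, stars_sum=11106, en_sum=7909

[verified_sum: verified > 0]
review_id=90: ✗
review_id=91: ✗
review_id=92: ✓ → 1766
review_id=93: ✗
review_id=94: ✗
review_id=95: ✓ → 1918
review_id=96: ✓ → 133
review_id=97: ✗
review_id=98: ✗
review_id=99: ✓ → 1022
review_id=100: ✗
review_id=101: ✗
review_id=102: ✓ → 1652
verified_sum = 1766 + 1918 + 133 + 1022 + 1652 = 6491
—
[stars_sum: stars >= 2 OR lang IN ('en', 'ja')]
review_id=90: ✓ → 200
review_id=91: ✓ → 1936
review_id=92: ✓ → 1766
review_id=93: ✓ → 1379
review_id=94: ✗
review_id=95: ✓ → 1918
review_id=96: ✓ → 133
review_id=97: ✓ → 1183
review_id=98: ✗
review_id=99: ✓ → 1022
review_id=100: ✓ → 455
review_id=101: ✓ → 1114
review_id=102: ✗
stars_sum = 200 + 1936 + 1766 + 1379 + 1918 + 133 + 1183 + 1022 + 455 + 1114 = 11106
—
[en_sum: lang IN ('en', 'es')]
review_id=90: ✓ → 200
review_id=91: ✗
review_id=92: ✓ → 1766
review_id=93: ✓ → 1379
review_id=94: ✓ → 994
review_id=95: ✓ → 1918
review_id=96: ✗
review_id=97: ✗
review_id=98: ✗
review_id=99: ✗
review_id=100: ✗
review_id=101: ✗
review_id=102: ✓ → 1652
en_sum = 200 + 1766 + 1379 + 994 + 1918 + 1652 = 7909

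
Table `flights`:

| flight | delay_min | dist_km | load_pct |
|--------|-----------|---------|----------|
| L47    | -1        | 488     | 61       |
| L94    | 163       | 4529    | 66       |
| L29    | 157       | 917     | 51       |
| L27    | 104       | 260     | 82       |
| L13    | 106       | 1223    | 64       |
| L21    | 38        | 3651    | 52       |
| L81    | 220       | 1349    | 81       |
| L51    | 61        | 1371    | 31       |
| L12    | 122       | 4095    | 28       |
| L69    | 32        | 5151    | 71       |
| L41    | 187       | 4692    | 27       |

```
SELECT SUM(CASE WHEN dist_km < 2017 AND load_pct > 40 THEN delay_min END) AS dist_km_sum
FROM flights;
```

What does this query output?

586

flight=L47: ✓ → -1
flight=L94: ✗
flight=L29: ✓ → 157
flight=L27: ✓ → 104
flight=L13: ✓ → 106
flight=L21: ✗
flight=L81: ✓ → 220
flight=L51: ✗
flight=L12: ✗
flight=L69: ✗
flight=L41: ✗
dist_km_sum = -1 + 157 + 104 + 106 + 220 = 586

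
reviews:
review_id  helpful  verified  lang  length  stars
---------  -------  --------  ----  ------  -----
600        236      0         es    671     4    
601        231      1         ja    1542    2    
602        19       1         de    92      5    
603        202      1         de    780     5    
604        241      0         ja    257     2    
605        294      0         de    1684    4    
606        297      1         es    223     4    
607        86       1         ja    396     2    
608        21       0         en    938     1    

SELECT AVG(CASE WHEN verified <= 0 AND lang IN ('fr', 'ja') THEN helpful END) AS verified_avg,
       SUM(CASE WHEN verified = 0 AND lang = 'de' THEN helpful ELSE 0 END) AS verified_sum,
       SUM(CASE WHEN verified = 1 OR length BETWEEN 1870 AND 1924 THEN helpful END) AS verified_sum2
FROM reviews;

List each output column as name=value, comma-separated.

[verified_avg: verified <= 0 AND lang IN ('fr', 'ja')]
review_id=600: ✗
review_id=601: ✗
review_id=602: ✗
review_id=603: ✗
review_id=604: ✓ → 241
review_id=605: ✗
review_id=606: ✗
review_id=607: ✗
review_id=608: ✗
verified_avg = 241
—
[verified_sum: verified = 0 AND lang = 'de']
review_id=600: ✗
review_id=601: ✗
review_id=602: ✗
review_id=603: ✗
review_id=604: ✗
review_id=605: ✓ → 294
review_id=606: ✗
review_id=607: ✗
review_id=608: ✗
verified_sum = 294
—
[verified_sum2: verified = 1 OR length BETWEEN 1870 AND 1924]
review_id=600: ✗
review_id=601: ✓ → 231
review_id=602: ✓ → 19
review_id=603: ✓ → 202
review_id=604: ✗
review_id=605: ✗
review_id=606: ✓ → 297
review_id=607: ✓ → 86
review_id=608: ✗
verified_sum2 = 231 + 19 + 202 + 297 + 86 = 835

verified_avg=241, verified_sum=294, verified_sum2=835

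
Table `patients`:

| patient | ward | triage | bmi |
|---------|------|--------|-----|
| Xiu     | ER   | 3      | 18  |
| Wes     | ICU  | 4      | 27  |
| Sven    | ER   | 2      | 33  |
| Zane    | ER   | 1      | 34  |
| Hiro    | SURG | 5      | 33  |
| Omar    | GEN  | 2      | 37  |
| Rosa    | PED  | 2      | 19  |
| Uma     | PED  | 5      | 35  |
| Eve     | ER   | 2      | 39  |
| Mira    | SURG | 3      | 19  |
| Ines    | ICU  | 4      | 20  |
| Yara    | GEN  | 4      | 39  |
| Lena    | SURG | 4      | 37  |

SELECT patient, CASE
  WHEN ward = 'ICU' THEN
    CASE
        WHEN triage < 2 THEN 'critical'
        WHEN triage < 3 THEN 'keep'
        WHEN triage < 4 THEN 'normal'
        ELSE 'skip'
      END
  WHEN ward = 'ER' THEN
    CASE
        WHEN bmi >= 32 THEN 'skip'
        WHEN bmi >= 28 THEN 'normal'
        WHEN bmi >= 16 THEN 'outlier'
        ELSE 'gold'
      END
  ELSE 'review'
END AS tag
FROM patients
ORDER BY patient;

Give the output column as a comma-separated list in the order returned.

skip, review, skip, review, review, review, review, skip, review, skip, outlier, review, skip

patient=Eve: ward='ER' → inner[bmi >= 32] → skip
patient=Hiro: ward='SURG' → outer ELSE → review
patient=Ines: ward='ICU' → inner[ELSE] → skip
patient=Lena: ward='SURG' → outer ELSE → review
patient=Mira: ward='SURG' → outer ELSE → review
patient=Omar: ward='GEN' → outer ELSE → review
patient=Rosa: ward='PED' → outer ELSE → review
patient=Sven: ward='ER' → inner[bmi >= 32] → skip
patient=Uma: ward='PED' → outer ELSE → review
patient=Wes: ward='ICU' → inner[ELSE] → skip
patient=Xiu: ward='ER' → inner[bmi >= 16] → outlier
patient=Yara: ward='GEN' → outer ELSE → review
patient=Zane: ward='ER' → inner[bmi >= 32] → skip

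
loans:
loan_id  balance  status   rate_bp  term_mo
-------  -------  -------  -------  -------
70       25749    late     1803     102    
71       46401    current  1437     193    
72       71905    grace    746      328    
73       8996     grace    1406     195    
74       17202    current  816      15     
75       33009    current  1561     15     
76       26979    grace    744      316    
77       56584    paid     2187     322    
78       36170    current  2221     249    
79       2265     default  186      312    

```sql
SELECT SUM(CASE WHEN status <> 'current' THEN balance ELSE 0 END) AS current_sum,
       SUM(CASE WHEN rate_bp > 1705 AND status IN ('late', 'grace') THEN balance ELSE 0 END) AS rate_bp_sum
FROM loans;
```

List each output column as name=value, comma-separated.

current_sum=192478, rate_bp_sum=25749

[current_sum: status <> 'current']
loan_id=70: ✓ → 25749
loan_id=71: ✗
loan_id=72: ✓ → 71905
loan_id=73: ✓ → 8996
loan_id=74: ✗
loan_id=75: ✗
loan_id=76: ✓ → 26979
loan_id=77: ✓ → 56584
loan_id=78: ✗
loan_id=79: ✓ → 2265
current_sum = 25749 + 71905 + 8996 + 26979 + 56584 + 2265 = 192478
—
[rate_bp_sum: rate_bp > 1705 AND status IN ('late', 'grace')]
loan_id=70: ✓ → 25749
loan_id=71: ✗
loan_id=72: ✗
loan_id=73: ✗
loan_id=74: ✗
loan_id=75: ✗
loan_id=76: ✗
loan_id=77: ✗
loan_id=78: ✗
loan_id=79: ✗
rate_bp_sum = 25749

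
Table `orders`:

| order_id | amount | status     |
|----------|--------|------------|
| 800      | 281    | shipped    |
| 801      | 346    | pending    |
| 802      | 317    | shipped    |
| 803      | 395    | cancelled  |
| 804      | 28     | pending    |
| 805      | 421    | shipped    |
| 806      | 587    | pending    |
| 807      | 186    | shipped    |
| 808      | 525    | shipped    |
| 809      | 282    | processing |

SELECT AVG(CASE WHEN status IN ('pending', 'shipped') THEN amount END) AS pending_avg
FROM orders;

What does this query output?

order_id=800: ✓ → 281
order_id=801: ✓ → 346
order_id=802: ✓ → 317
order_id=803: ✗
order_id=804: ✓ → 28
order_id=805: ✓ → 421
order_id=806: ✓ → 587
order_id=807: ✓ → 186
order_id=808: ✓ → 525
order_id=809: ✗
pending_avg = (281 + 346 + 317 + 28 + 421 + 587 + 186 + 525) / 8 = 336.375

336.375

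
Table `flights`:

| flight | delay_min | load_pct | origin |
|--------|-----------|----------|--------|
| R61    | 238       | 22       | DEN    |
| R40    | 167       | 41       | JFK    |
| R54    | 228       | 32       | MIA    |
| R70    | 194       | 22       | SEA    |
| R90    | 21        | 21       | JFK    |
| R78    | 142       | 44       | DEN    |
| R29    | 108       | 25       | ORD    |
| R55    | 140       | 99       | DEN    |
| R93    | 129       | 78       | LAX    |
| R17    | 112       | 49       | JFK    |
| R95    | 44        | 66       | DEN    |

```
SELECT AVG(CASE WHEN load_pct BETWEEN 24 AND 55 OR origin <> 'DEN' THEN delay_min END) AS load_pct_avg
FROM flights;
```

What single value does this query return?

137.625

flight=R61: ✗
flight=R40: ✓ → 167
flight=R54: ✓ → 228
flight=R70: ✓ → 194
flight=R90: ✓ → 21
flight=R78: ✓ → 142
flight=R29: ✓ → 108
flight=R55: ✗
flight=R93: ✓ → 129
flight=R17: ✓ → 112
flight=R95: ✗
load_pct_avg = (167 + 228 + 194 + 21 + 142 + 108 + 129 + 112) / 8 = 137.625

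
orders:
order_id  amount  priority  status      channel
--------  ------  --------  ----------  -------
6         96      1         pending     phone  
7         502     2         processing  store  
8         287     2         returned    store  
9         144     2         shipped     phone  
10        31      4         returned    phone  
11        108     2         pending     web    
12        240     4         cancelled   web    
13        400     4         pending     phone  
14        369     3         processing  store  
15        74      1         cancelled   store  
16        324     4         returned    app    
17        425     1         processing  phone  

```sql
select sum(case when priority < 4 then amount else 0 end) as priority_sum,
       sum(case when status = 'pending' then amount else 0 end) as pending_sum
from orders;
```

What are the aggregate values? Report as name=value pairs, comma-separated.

priority_sum=2005, pending_sum=604

[priority_sum: priority < 4]
order_id=6: ✓ → 96
order_id=7: ✓ → 502
order_id=8: ✓ → 287
order_id=9: ✓ → 144
order_id=10: ✗
order_id=11: ✓ → 108
order_id=12: ✗
order_id=13: ✗
order_id=14: ✓ → 369
order_id=15: ✓ → 74
order_id=16: ✗
order_id=17: ✓ → 425
priority_sum = 96 + 502 + 287 + 144 + 108 + 369 + 74 + 425 = 2005
—
[pending_sum: status = 'pending']
order_id=6: ✓ → 96
order_id=7: ✗
order_id=8: ✗
order_id=9: ✗
order_id=10: ✗
order_id=11: ✓ → 108
order_id=12: ✗
order_id=13: ✓ → 400
order_id=14: ✗
order_id=15: ✗
order_id=16: ✗
order_id=17: ✗
pending_sum = 96 + 108 + 400 = 604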